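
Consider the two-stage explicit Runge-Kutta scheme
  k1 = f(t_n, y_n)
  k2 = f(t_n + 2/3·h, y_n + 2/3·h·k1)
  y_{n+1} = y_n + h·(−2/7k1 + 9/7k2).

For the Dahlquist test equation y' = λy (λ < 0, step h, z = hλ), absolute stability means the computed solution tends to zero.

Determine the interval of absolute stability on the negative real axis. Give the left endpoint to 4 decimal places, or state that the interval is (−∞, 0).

(-1.1667, 0).

On y'=λy, z=hλ:
  k1=λy_n ⇒ h·k1=z·y_n;  k2=λ(1+2/3z)y_n ⇒ h·k2=z(1+2/3z)y_n
  y_{n+1}/y_n = 1 − 2/7z + 9/7z(1+2/3z) = 1 + z + 6/7z²
  so R(z) = 1 + z + 6/7z².

Boundary: |R(x)|=1, x<0.
x=-1.2: |R|=1.0343
R=1: x+6/7x²=0 ⇒ x=−7/6=-1.1667; min R=1−1/(4·6/7)=0.7083>−1
Confirm numerically:
  x=-1.113: |R|=0.94880 <1
  x=-0.717: |R|=0.72365 <1
  x=-0.642: |R|=0.71128 <1
  x=-0.625: |R|=0.70982 <1
  x=-1.747: |R|=1.86901 >1
  x=-1.435: |R|=1.33005 >1
So |R|<1 on (-1.1667, 0).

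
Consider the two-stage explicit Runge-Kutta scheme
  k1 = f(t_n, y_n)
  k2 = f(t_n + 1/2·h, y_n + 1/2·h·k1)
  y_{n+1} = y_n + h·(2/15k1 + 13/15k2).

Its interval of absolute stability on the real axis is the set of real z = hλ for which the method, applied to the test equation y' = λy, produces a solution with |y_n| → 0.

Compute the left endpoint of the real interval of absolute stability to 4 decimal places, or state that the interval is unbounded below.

z* = -2.3077.

Test eqn y'=λy, z=hλ:
  k1=λy_n ⇒ h·k1=z·y_n;  k2=λ(1+1/2z)y_n ⇒ h·k2=z(1+1/2z)y_n
  y_{n+1}/y_n = 1 + 2/15z + 13/15z(1+1/2z) = 1 + z + 13/30z²
  ⇒ R(z) = 1 + z + 13/30z².

Solve |R(x)|<1 on ℝ⁻.
x=-1.3: |R|=0.4323
R=1: x+13/30x²=0 ⇒ x=−30/13=-2.3077; min R=1−1/(4·13/30)=0.4231>−1
Confirm numerically:
  x=-1.459: |R|=0.46343 <1
  x=-1.320: |R|=0.43504 <1
  x=-1.031: |R|=0.42962 <1
  x=-2.710: |R|=1.47244 >1
  x=-2.458: |R|=1.16010 >1
Interval (-2.3077, 0).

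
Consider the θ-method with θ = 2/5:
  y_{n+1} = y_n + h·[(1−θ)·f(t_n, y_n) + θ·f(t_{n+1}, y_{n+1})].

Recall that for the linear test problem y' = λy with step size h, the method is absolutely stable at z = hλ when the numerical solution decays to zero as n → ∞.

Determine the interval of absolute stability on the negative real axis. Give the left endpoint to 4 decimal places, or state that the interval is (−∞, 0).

z∈(-10.0000,0).

On y'=λy, z=hλ:
  y_{n+1} = y_n + z·[3/5·y_n + 2/5·y_{n+1}] ⇒ (1 − 2/5z)y_{n+1} = (1 + 3/5z)y_n
  R(z) = (1 + 3/5z)/(1 − 2/5z).

Find x<0 with |R(x)|<1.
x=-0.69: |R|=0.4592
R=−1: 1+3/5x = −1+2/5x ⇒ -1/5x=2 ⇒ x=2/(-1/5)=-10.0000
Confirm numerically:
  x=-9.861: |R|=0.99438 <1
  x=-9.655: |R|=0.98581 <1
  x=-4.321: |R|=0.58371 <1
  x=-10.514: |R|=1.01975 >1
  x=-10.316: |R|=1.01233 >1
  x=-10.105: |R|=1.00417 >1
Stable set (-10.0000, 0).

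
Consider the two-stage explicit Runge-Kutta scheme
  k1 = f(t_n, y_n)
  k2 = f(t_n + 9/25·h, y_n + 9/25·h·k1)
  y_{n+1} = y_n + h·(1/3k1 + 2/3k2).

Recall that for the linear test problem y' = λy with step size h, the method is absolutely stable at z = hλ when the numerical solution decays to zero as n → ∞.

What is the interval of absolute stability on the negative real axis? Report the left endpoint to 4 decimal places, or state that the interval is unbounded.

On y'=λy, z=hλ:
  k1=λy_n ⇒ h·k1=z·y_n;  k2=λ(1+9/25z)y_n ⇒ h·k2=z(1+9/25z)y_n
  y_{n+1}/y_n = 1 + 1/3z + 2/3z(1+9/25z) = 1 + z + 6/25z²
  R(z) = 1 + z + 6/25z².

Solve |R(x)|<1 on ℝ⁻.
x=-1.31: |R|=0.1019
R=1: x+6/25x²=0 ⇒ x=−25/6=-4.1667; min R=1−1/(4·6/25)=-0.0417>−1
Confirm numerically:
  x=-3.949: |R|=0.79370 <1
  x=-3.510: |R|=0.44682 <1
  x=-3.310: |R|=0.31946 <1
  x=-4.712: |R|=1.61671 >1
  x=-4.472: |R|=1.32771 >1
  x=-4.271: |R|=1.10695 >1
Stable set (-4.1667, 0).

(-4.1667, 0).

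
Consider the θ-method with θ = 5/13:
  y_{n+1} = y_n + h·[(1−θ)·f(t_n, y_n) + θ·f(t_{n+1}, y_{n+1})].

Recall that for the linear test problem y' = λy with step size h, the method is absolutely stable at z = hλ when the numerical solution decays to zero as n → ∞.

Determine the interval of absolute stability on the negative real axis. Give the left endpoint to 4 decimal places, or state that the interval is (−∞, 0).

On y'=λy, z=hλ:
  y_{n+1} = y_n + z·[8/13·y_n + 5/13·y_{n+1}] ⇒ (1 − 5/13z)y_{n+1} = (1 + 8/13z)y_n
  R(z) = (1 + 8/13z)/(1 − 5/13z).

Need |R(x)|<1, x<0.
x=-1.18: |R|=0.1884
R=−1: 1+8/13x = −1+5/13x ⇒ -3/13x=2 ⇒ x=2/(-3/13)=-8.6667
Confirm numerically:
  x=-8.515: |R|=0.99181 <1
  x=-6.648: |R|=0.86903 <1
  x=-4.193: |R|=0.60486 <1
  x=-3.641: |R|=0.51684 <1
  x=-9.019: |R|=1.01819 >1
  x=-8.777: |R|=1.00582 >1
Stable set (-8.6667, 0).

z∈(-8.6667,0).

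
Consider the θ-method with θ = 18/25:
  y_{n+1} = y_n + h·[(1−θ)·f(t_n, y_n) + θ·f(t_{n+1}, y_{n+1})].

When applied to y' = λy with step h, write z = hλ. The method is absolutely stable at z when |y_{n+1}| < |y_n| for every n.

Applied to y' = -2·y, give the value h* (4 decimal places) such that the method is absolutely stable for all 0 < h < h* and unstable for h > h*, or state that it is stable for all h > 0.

unbounded; (−∞, 0). Any h>0 works for λ=-2.

On y'=λy, z=hλ:
  y_{n+1} = y_n + z·[7/25·y_n + 18/25·y_{n+1}] ⇒ (1 − 18/25z)y_{n+1} = (1 + 7/25z)y_n
  Hence R(z) = (1 + 7/25z)/(1 − 18/25z).

Find x<0 with |R(x)|<1.
x=-1.74: |R|=0.2276
x=-2: |R|=0.1803
x=-10: |R|=0.2195
x=-100: |R|=0.3699
θ=18/25≥1/2 ⇒ |1+7/25x|<|1−18/25x| ∀x<0 ⇒ interval (−∞,0).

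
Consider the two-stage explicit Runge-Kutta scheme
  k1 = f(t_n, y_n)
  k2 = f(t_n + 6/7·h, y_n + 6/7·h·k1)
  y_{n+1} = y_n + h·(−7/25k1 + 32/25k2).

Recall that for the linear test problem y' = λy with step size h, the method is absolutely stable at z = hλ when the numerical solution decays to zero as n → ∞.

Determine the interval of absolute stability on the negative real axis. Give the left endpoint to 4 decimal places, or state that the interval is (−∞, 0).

z∈(-0.9115,0).

Set f=λy, z=hλ:
  k1=λy_n ⇒ h·k1=z·y_n;  k2=λ(1+6/7z)y_n ⇒ h·k2=z(1+6/7z)y_n
  y_{n+1}/y_n = 1 − 7/25z + 32/25z(1+6/7z) = 1 + z + 192/175z²
  ⇒ R(z) = 1 + z + 192/175z².

Find x<0 with |R(x)|<1.
x=-1.52: |R|=2.0148
R=1: x+192/175x²=0 ⇒ x=−175/192=-0.9115; min R=1−1/(4·192/175)=0.7721>−1
Confirm numerically:
  x=-0.846: |R|=0.93924 <1
  x=-0.776: |R|=0.88467 <1
  x=-0.767: |R|=0.87844 <1
  x=-1.497: |R|=1.96171 >1
  x=-1.231: |R|=1.43157 >1
  x=-1.002: |R|=1.09954 >1
Stable set (-0.9115, 0).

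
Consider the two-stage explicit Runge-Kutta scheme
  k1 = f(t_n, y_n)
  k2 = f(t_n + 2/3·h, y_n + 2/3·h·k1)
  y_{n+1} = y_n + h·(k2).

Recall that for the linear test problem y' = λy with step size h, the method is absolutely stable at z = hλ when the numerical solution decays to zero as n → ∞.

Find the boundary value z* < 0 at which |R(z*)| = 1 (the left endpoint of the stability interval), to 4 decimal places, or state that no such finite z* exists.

z* = -1.5000.

Test eqn y'=λy, z=hλ:
  k1=λy_n ⇒ h·k1=z·y_n;  k2=λ(1+2/3z)y_n ⇒ h·k2=z(1+2/3z)y_n
  y_{n+1}/y_n = 1 + z(1+2/3z) = 1 + z + 2/3z²
  ⇒ R(z) = 1 + z + 2/3z².

Find x<0 with |R(x)|<1.
x=-0.93: |R|=0.6466
R=1: x+2/3x²=0 ⇒ x=−3/2=-1.5000; min R=1−1/(4·2/3)=0.6250>−1
Confirm numerically:
  x=-1.413: |R|=0.91805 <1
  x=-1.151: |R|=0.73220 <1
  x=-0.915: |R|=0.64315 <1
  x=-2.062: |R|=1.77256 >1
  x=-1.947: |R|=1.58021 >1
So |R|<1 on (-1.5000, 0).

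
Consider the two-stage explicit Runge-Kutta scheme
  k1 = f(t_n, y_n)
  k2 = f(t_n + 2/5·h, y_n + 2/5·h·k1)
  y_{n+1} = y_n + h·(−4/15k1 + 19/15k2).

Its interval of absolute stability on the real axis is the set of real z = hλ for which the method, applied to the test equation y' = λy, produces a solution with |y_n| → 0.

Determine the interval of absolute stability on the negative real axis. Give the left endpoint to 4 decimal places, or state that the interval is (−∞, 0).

Test eqn y'=λy, z=hλ:
  k1=λy_n ⇒ h·k1=z·y_n;  k2=λ(1+2/5z)y_n ⇒ h·k2=z(1+2/5z)y_n
  y_{n+1}/y_n = 1 − 4/15z + 19/15z(1+2/5z) = 1 + z + 38/75z²
  so R(z) = 1 + z + 38/75z².

Solve |R(x)|<1 on ℝ⁻.
x=-1.32: |R|=0.5628
R=1: x+38/75x²=0 ⇒ x=−75/38=-1.9737; min R=1−1/(4·38/75)=0.5066>−1
Confirm numerically:
  x=-1.926: |R|=0.95347 <1
  x=-1.371: |R|=0.58135 <1
  x=-1.132: |R|=0.51725 <1
  x=-0.881: |R|=0.51225 <1
  x=-2.225: |R|=1.28332 >1
  x=-2.181: |R|=1.22909 >1
Stable set (-1.9737, 0).

z∈(-1.9737,0).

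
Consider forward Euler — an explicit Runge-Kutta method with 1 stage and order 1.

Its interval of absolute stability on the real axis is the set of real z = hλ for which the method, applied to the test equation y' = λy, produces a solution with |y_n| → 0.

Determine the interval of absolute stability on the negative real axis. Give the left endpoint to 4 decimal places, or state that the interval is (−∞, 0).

(-2.0000, 0).

With y'=λy (z=hλ):
  order 1, 1-stage ⇒ R(z)=1+z
  (e.g. R(-0.8)=0.20000, |R|=0.20000)

Find x<0 with |R(x)|<1.
x=-0.8: |R|=0.2000
|R(-1.8)|=0.8000 |R(-0.67)|=0.3300 |R(-0.57)|=0.4300
Bisect:
  x_lo=-2.3170 |R|=1.3170  x_hi=-0.2594 |R|=0.7406
  mid=-1.28821 |R|=0.28821 →hi
  mid=-1.80261 |R|=0.80261 →hi
  mid=-2.05981 |R|=1.05981 →lo
  mid=-1.93121 |R|=0.93121 →hi
  mid=-1.99551 |R|=0.99551 →hi
  mid=-2.02766 |R|=1.02766 →lo
  mid=-2.01158 |R|=1.01158 →lo
  mid=-2.00355 |R|=1.00355 →lo
  ...
  [-2.00003,-1.99990] ⇒ x*=-2.0000
Interval (-2.0000, 0).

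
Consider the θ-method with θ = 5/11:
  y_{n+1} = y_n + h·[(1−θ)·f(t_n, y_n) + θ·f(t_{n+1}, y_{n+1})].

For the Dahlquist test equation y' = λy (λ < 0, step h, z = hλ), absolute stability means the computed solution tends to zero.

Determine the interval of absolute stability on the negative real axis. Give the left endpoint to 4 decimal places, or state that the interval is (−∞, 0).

(-22.0000, 0).

On y'=λy, z=hλ:
  y_{n+1} = y_n + z·[6/11·y_n + 5/11·y_{n+1}] ⇒ (1 − 5/11z)y_{n+1} = (1 + 6/11z)y_n
  ⇒ R(z) = (1 + 6/11z)/(1 − 5/11z).

Solve |R(x)|<1 on ℝ⁻.
x=-1.08: |R|=0.2756
R=−1: 1+6/11x = −1+5/11x ⇒ -1/11x=2 ⇒ x=2/(-1/11)=-22.0000
Confirm numerically:
  x=-20.614: |R|=0.98785 <1
  x=-14.997: |R|=0.91856 <1
  x=-14.540: |R|=0.91087 <1
  x=-22.319: |R|=1.00260 >1
  x=-22.075: |R|=1.00062 >1
Stable set (-22.0000, 0).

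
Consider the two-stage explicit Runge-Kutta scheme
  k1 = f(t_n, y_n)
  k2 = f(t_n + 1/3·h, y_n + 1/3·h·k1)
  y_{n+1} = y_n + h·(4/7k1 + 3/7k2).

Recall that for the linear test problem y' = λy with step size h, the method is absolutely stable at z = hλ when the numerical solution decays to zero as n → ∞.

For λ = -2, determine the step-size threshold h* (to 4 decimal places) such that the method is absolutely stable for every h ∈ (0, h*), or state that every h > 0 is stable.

(-7.0000,0); λ=-2 ⇒ h* = (7)/2 = 3.5000.

With y'=λy (z=hλ):
  k1=λy_n ⇒ h·k1=z·y_n;  k2=λ(1+1/3z)y_n ⇒ h·k2=z(1+1/3z)y_n
  y_{n+1}/y_n = 1 + 4/7z + 3/7z(1+1/3z) = 1 + z + 1/7z²
  R(z) = 1 + z + 1/7z².

Find x<0 with |R(x)|<1.
x=-1.63: |R|=0.2504
R=1: x+1/7x²=0 ⇒ x=−7=-7.0000; min R=1−1/(4·1/7)=-0.7500>−1
Confirm numerically:
  x=-5.699: |R|=0.05920 <1
  x=-5.554: |R|=0.14730 <1
  x=-3.735: |R|=0.74211 <1
  x=-3.103: |R|=0.72748 <1
  x=-7.525: |R|=1.56437 >1
  x=-7.136: |R|=1.13864 >1
  x=-7.041: |R|=1.04124 >1
So |R|<1 on (-7.0000, 0).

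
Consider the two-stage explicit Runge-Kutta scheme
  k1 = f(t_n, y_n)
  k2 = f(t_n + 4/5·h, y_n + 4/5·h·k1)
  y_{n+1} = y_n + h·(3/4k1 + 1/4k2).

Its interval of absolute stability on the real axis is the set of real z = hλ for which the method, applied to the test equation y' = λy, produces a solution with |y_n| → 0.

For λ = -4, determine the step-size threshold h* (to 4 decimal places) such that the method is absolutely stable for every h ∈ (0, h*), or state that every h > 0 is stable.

Set f=λy, z=hλ:
  k1=λy_n ⇒ h·k1=z·y_n;  k2=λ(1+4/5z)y_n ⇒ h·k2=z(1+4/5z)y_n
  y_{n+1}/y_n = 1 + 3/4z + 1/4z(1+4/5z) = 1 + z + 1/5z²
  Hence R(z) = 1 + z + 1/5z².

Solve |R(x)|<1 on ℝ⁻.
x=-1.62: |R|=0.0951
R=1: x+1/5x²=0 ⇒ x=−5=-5.0000; min R=1−1/(4·1/5)=-0.2500>−1
Confirm numerically:
  x=-4.519: |R|=0.56527 <1
  x=-4.241: |R|=0.35622 <1
  x=-3.233: |R|=0.14254 <1
  x=-5.201: |R|=1.20908 >1
  x=-5.020: |R|=1.02008 >1
Interval (-5.0000, 0).

(-5.0000,0); λ=-4 ⇒ h* = (5)/4 = 1.2500.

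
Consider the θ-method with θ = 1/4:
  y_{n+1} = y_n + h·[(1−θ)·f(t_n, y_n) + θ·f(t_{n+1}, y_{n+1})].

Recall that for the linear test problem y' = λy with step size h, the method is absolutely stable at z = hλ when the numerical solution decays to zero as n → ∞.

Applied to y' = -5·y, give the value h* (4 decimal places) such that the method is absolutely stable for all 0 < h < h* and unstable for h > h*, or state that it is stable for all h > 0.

On y'=λy, z=hλ:
  y_{n+1} = y_n + z·[3/4·y_n + 1/4·y_{n+1}] ⇒ (1 − 1/4z)y_{n+1} = (1 + 3/4z)y_n
  R(z) = (1 + 3/4z)/(1 − 1/4z).

Boundary: |R(x)|=1, x<0.
x=-0.58: |R|=0.4934
R=−1: 1+3/4x = −1+1/4x ⇒ -1/2x=2 ⇒ x=2/(-1/2)=-4.0000
Confirm numerically:
  x=-3.614: |R|=0.89861 <1
  x=-2.819: |R|=0.65361 <1
  x=-1.813: |R|=0.24755 <1
  x=-4.319: |R|=1.07669 >1
  x=-4.237: |R|=1.05755 >1
So |R|<1 on (-4.0000, 0).

(-4.0000,0); λ=-5 ⇒ h* = (4)/5 = 0.8000.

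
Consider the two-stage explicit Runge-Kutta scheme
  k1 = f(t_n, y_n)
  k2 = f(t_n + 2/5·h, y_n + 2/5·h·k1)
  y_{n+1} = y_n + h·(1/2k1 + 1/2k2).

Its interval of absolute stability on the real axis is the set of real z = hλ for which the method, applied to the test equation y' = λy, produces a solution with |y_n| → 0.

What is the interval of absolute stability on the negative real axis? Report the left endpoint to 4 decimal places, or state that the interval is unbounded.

z∈(-5.0000,0).

With y'=λy (z=hλ):
  k1=λy_n ⇒ h·k1=z·y_n;  k2=λ(1+2/5z)y_n ⇒ h·k2=z(1+2/5z)y_n
  y_{n+1}/y_n = 1 + 1/2z + 1/2z(1+2/5z) = 1 + z + 1/5z²
  so R(z) = 1 + z + 1/5z².

Solve |R(x)|<1 on ℝ⁻.
x=-0.69: |R|=0.4052
R=1: x+1/5x²=0 ⇒ x=−5=-5.0000; min R=1−1/(4·1/5)=-0.2500>−1
Confirm numerically:
  x=-4.804: |R|=0.81168 <1
  x=-4.537: |R|=0.57987 <1
  x=-3.651: |R|=0.01496 <1
  x=-5.379: |R|=1.40773 >1
  x=-5.329: |R|=1.35065 >1
  x=-5.275: |R|=1.29013 >1
So |R|<1 on (-5.0000, 0).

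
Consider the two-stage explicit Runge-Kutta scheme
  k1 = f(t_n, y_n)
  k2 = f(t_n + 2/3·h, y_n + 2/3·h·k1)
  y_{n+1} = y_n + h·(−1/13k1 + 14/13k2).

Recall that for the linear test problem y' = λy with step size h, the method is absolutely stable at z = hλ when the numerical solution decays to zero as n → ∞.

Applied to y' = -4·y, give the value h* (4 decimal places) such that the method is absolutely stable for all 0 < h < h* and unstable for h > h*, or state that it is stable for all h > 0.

With y'=λy (z=hλ):
  k1=λy_n ⇒ h·k1=z·y_n;  k2=λ(1+2/3z)y_n ⇒ h·k2=z(1+2/3z)y_n
  y_{n+1}/y_n = 1 − 1/13z + 14/13z(1+2/3z) = 1 + z + 28/39z²
  ⇒ R(z) = 1 + z + 28/39z².

Find x<0 with |R(x)|<1.
x=-0.81: |R|=0.6610
R=1: x+28/39x²=0 ⇒ x=−39/28=-1.3929; min R=1−1/(4·28/39)=0.6518>−1
Confirm numerically:
  x=-0.897: |R|=0.68067 <1
  x=-0.785: |R|=0.65742 <1
  x=-0.684: |R|=0.65190 <1
  x=-1.985: |R|=1.84388 >1
  x=-1.611: |R|=1.25231 >1
So |R|<1 on (-1.3929, 0).

(-1.3929,0); λ=-4 ⇒ h* = (39/28)/4 = 0.3482.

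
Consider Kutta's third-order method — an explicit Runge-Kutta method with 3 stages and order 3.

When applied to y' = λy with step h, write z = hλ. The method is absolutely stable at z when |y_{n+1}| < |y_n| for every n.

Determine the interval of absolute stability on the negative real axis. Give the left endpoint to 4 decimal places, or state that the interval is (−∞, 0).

z∈(-2.5127,0).

Test eqn y'=λy, z=hλ:
  order 3, 3-stage ⇒ R(z)=1+z+z^2/2+z^3/6
  (e.g. R(-1.36)=0.14556, |R|=0.14556)

Need |R(x)|<1, x<0.
x=-1.36: |R|=0.1456
|R(-2.37)|=0.7802 |R(-2.33)|=0.7238 |R(-0.59)|=0.5498
Bisect:
  x_lo=-3.0448 |R|=2.1140  x_hi=-0.3986 |R|=0.6703
  mid=-1.72169 |R|=0.09016 →hi
  mid=-2.38324 |R|=0.79939 →hi
  mid=-2.71401 |R|=1.36292 →lo
  mid=-2.54863 |R|=1.05998 →lo
  mid=-2.46593 |R|=0.92467 →hi
  mid=-2.50728 |R|=0.99104 →hi
  mid=-2.52795 |R|=1.02518 →lo
  mid=-2.51762 |R|=1.00803 →lo
  mid=-2.51245 |R|=0.99951 →hi
  ...
  [-2.51277,-2.51261] ⇒ x*=-2.5127
Interval (-2.5127, 0).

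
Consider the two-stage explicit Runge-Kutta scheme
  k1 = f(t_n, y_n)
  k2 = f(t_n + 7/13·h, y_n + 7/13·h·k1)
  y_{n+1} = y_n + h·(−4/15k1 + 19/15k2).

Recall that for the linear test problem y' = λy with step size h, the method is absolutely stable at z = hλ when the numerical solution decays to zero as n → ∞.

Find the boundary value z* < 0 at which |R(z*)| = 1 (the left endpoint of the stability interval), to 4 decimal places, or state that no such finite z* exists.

left endpoint -1.4662.

On y'=λy, z=hλ:
  k1=λy_n ⇒ h·k1=z·y_n;  k2=λ(1+7/13z)y_n ⇒ h·k2=z(1+7/13z)y_n
  y_{n+1}/y_n = 1 − 4/15z + 19/15z(1+7/13z) = 1 + z + 133/195z²
  ⇒ R(z) = 1 + z + 133/195z².

Boundary: |R(x)|=1, x<0.
x=-1.38: |R|=0.9189
R=1: x+133/195x²=0 ⇒ x=−195/133=-1.4662; min R=1−1/(4·133/195)=0.6335>−1
Confirm numerically:
  x=-1.398: |R|=0.93500 <1
  x=-1.240: |R|=0.80872 <1
  x=-0.964: |R|=0.66983 <1
  x=-0.861: |R|=0.64462 <1
  x=-1.806: |R|=1.41860 >1
  x=-1.653: |R|=1.21064 >1
  x=-1.615: |R|=1.16394 >1
So |R|<1 on (-1.4662, 0).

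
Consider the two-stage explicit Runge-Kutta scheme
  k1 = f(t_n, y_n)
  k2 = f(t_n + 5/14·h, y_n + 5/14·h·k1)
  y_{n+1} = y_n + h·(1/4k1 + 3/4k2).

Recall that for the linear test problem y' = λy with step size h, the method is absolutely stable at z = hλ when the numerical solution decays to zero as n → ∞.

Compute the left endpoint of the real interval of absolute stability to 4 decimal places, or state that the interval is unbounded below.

left endpoint -3.7333.

Test eqn y'=λy, z=hλ:
  k1=λy_n ⇒ h·k1=z·y_n;  k2=λ(1+5/14z)y_n ⇒ h·k2=z(1+5/14z)y_n
  y_{n+1}/y_n = 1 + 1/4z + 3/4z(1+5/14z) = 1 + z + 15/56z²
  so R(z) = 1 + z + 15/56z².

Find x<0 with |R(x)|<1.
x=-1.21: |R|=0.1822
R=1: x+15/56x²=0 ⇒ x=−56/15=-3.7333; min R=1−1/(4·15/56)=0.0667>−1
Confirm numerically:
  x=-3.135: |R|=0.49756 <1
  x=-2.815: |R|=0.30756 <1
  x=-2.723: |R|=0.26309 <1
  x=-4.199: |R|=1.52375 >1
  x=-3.877: |R|=1.14920 >1
Stable set (-3.7333, 0).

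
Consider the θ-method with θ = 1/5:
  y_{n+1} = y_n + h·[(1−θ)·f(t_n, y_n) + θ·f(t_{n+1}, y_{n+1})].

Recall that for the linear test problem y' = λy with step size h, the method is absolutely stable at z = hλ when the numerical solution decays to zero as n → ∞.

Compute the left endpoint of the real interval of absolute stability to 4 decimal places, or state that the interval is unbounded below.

left endpoint -3.3333.

Set f=λy, z=hλ:
  y_{n+1} = y_n + z·[4/5·y_n + 1/5·y_{n+1}] ⇒ (1 − 1/5z)y_{n+1} = (1 + 4/5z)y_n
  ⇒ R(z) = (1 + 4/5z)/(1 − 1/5z).

Find x<0 with |R(x)|<1.
x=-0.78: |R|=0.3253
R=−1: 1+4/5x = −1+1/5x ⇒ -3/5x=2 ⇒ x=2/(-3/5)=-3.3333
Confirm numerically:
  x=-2.816: |R|=0.80143 <1
  x=-2.476: |R|=0.65597 <1
  x=-1.991: |R|=0.42397 <1
  x=-1.506: |R|=0.15739 <1
  x=-3.432: |R|=1.03510 >1
  x=-3.404: |R|=1.02523 >1
  x=-3.364: |R|=1.01100 >1
Stable set (-3.3333, 0).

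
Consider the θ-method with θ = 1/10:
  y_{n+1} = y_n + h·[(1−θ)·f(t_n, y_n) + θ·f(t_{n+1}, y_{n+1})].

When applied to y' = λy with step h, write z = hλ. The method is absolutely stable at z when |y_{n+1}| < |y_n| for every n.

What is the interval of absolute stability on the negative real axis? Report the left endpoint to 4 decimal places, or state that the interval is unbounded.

(-2.5000, 0).

With y'=λy (z=hλ):
  y_{n+1} = y_n + z·[9/10·y_n + 1/10·y_{n+1}] ⇒ (1 − 1/10z)y_{n+1} = (1 + 9/10z)y_n
  so R(z) = (1 + 9/10z)/(1 − 1/10z).

Solve |R(x)|<1 on ℝ⁻.
x=-1.13: |R|=0.0153
R=−1: 1+9/10x = −1+1/10x ⇒ -4/5x=2 ⇒ x=2/(-4/5)=-2.5000
Confirm numerically:
  x=-2.123: |R|=0.75122 <1
  x=-1.486: |R|=0.29375 <1
  x=-1.280: |R|=0.13475 <1
  x=-3.012: |R|=1.31479 >1
  x=-2.814: |R|=1.19604 >1
Interval (-2.5000, 0).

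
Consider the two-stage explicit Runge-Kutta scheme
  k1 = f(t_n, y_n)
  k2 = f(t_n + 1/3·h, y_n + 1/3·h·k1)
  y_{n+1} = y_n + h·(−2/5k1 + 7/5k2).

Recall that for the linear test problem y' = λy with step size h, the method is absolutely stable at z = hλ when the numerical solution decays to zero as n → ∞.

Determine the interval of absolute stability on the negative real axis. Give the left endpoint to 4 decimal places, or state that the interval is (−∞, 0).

z∈(-2.1429,0).

With y'=λy (z=hλ):
  k1=λy_n ⇒ h·k1=z·y_n;  k2=λ(1+1/3z)y_n ⇒ h·k2=z(1+1/3z)y_n
  y_{n+1}/y_n = 1 − 2/5z + 7/5z(1+1/3z) = 1 + z + 7/15z²
  Hence R(z) = 1 + z + 7/15z².

Solve |R(x)|<1 on ℝ⁻.
x=-1.49: |R|=0.5460
R=1: x+7/15x²=0 ⇒ x=−15/7=-2.1429; min R=1−1/(4·7/15)=0.4643>−1
Confirm numerically:
  x=-2.106: |R|=0.96378 <1
  x=-2.044: |R|=0.90570 <1
  x=-1.395: |R|=0.51314 <1
  x=-2.309: |R|=1.17902 >1
  x=-2.296: |R|=1.16409 >1
Interval (-2.1429, 0).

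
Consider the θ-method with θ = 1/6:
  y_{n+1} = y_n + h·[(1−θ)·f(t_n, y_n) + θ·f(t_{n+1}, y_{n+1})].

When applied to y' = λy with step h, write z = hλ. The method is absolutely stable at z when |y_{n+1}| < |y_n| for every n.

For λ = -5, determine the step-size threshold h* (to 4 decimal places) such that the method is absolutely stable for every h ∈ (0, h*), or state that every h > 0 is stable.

(-3.0000,0); λ=-5 ⇒ h* = (3)/5 = 0.6000.

On y'=λy, z=hλ:
  y_{n+1} = y_n + z·[5/6·y_n + 1/6·y_{n+1}] ⇒ (1 − 1/6z)y_{n+1} = (1 + 5/6z)y_n
  so R(z) = (1 + 5/6z)/(1 − 1/6z).

Boundary: |R(x)|=1, x<0.
x=-0.52: |R|=0.5215
R=−1: 1+5/6x = −1+1/6x ⇒ -2/3x=2 ⇒ x=2/(-2/3)=-3.0000
Confirm numerically:
  x=-2.720: |R|=0.87156 <1
  x=-2.655: |R|=0.84055 <1
  x=-2.278: |R|=0.65112 <1
  x=-3.507: |R|=1.21332 >1
  x=-3.096: |R|=1.04222 >1
Interval (-3.0000, 0).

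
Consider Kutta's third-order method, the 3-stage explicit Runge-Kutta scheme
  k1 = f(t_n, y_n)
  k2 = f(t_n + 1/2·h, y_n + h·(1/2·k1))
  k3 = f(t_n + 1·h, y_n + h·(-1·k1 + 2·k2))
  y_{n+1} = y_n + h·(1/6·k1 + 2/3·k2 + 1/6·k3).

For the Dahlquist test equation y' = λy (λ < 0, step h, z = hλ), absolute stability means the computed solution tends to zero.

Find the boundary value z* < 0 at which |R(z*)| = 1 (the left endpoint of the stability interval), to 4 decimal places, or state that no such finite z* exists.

On y'=λy, z=hλ:
  order 3, 3-stage ⇒ R(z)=1+z+z^2/2+z^3/6
  (e.g. R(-1.09)=0.28821, |R|=0.28821)

Solve |R(x)|<1 on ℝ⁻.
x=-1.09: |R|=0.2882
|R(-2.86)|=1.6691 |R(-2.72)|=1.3747 |R(-1.82)|=0.1686
Bisect:
  x_lo=-2.9139 |R|=1.7922  x_hi=-0.1058 |R|=0.8996
  mid=-1.50987 |R|=0.05630 →hi
  mid=-2.21191 |R|=0.56928 →hi
  mid=-2.56292 |R|=1.08443 →lo
  mid=-2.38742 |R|=0.80549 →hi
  mid=-2.47517 |R|=0.93928 →hi
  mid=-2.51905 |R|=1.01039 →lo
  mid=-2.49711 |R|=0.97447 →hi
  mid=-2.50808 |R|=0.99234 →hi
  mid=-2.51356 |R|=1.00134 →lo
  ...
  [-2.51288,-2.51271] ⇒ x*=-2.5127
So |R|<1 on (-2.5127, 0).

left endpoint -2.5127.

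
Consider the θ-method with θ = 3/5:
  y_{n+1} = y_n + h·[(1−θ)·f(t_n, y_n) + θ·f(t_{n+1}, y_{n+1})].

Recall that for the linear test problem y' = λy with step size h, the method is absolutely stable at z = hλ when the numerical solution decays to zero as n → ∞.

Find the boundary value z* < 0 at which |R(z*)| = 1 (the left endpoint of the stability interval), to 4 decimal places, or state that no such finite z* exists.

Test eqn y'=λy, z=hλ:
  y_{n+1} = y_n + z·[2/5·y_n + 3/5·y_{n+1}] ⇒ (1 − 3/5z)y_{n+1} = (1 + 2/5z)y_n
  so R(z) = (1 + 2/5z)/(1 − 3/5z).

Boundary: |R(x)|=1, x<0.
x=-1.18: |R|=0.3091
x=-2: |R|=0.0909
x=-10: |R|=0.4286
x=-100: |R|=0.6393
θ=3/5≥1/2 ⇒ |1+2/5x|<|1−3/5x| ∀x<0 ⇒ interval (−∞,0).

(−∞, 0) — no finite endpoint.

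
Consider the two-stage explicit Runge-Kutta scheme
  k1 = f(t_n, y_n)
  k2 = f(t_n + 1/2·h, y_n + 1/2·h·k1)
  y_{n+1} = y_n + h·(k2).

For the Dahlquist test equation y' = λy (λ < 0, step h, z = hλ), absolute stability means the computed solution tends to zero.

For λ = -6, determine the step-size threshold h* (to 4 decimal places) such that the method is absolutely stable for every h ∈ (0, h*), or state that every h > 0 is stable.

Test eqn y'=λy, z=hλ:
  k1=λy_n ⇒ h·k1=z·y_n;  k2=λ(1+1/2z)y_n ⇒ h·k2=z(1+1/2z)y_n
  y_{n+1}/y_n = 1 + z(1+1/2z) = 1 + z + 1/2z²
  ⇒ R(z) = 1 + z + 1/2z².

Boundary: |R(x)|=1, x<0.
x=-1.29: |R|=0.5421
R=1: x+1/2x²=0 ⇒ x=−2=-2.0000; min R=1−1/(4·1/2)=0.5000>−1
Confirm numerically:
  x=-1.742: |R|=0.77528 <1
  x=-1.620: |R|=0.69220 <1
  x=-1.409: |R|=0.58364 <1
  x=-1.052: |R|=0.50135 <1
  x=-2.205: |R|=1.22601 >1
  x=-2.026: |R|=1.02634 >1
Interval (-2.0000, 0).

(-2.0000,0); λ=-6 ⇒ h* = (2)/6 = 0.3333.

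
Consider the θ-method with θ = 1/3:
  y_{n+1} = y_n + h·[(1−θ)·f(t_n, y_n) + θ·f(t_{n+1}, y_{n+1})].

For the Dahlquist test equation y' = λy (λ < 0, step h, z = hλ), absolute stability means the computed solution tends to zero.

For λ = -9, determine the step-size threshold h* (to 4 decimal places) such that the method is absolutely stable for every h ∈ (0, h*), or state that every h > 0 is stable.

(-6.0000,0); λ=-9 ⇒ h* = (6)/9 = 0.6667.

Set f=λy, z=hλ:
  y_{n+1} = y_n + z·[2/3·y_n + 1/3·y_{n+1}] ⇒ (1 − 1/3z)y_{n+1} = (1 + 2/3z)y_n
  so R(z) = (1 + 2/3z)/(1 − 1/3z).

Boundary: |R(x)|=1, x<0.
x=-1.39: |R|=0.0501
R=−1: 1+2/3x = −1+1/3x ⇒ -1/3x=2 ⇒ x=2/(-1/3)=-6.0000
Confirm numerically:
  x=-5.969: |R|=0.99654 <1
  x=-4.550: |R|=0.80795 <1
  x=-4.428: |R|=0.78837 <1
  x=-3.147: |R|=0.53587 <1
  x=-6.530: |R|=1.05561 >1
  x=-6.278: |R|=1.02996 >1
Interval (-6.0000, 0).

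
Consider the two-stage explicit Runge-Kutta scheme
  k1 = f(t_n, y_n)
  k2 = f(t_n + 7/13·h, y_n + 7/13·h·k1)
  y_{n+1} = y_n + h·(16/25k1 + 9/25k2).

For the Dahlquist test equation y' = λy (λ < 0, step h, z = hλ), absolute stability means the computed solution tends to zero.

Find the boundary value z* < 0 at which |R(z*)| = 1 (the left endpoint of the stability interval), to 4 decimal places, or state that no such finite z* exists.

left endpoint -5.1587.

On y'=λy, z=hλ:
  k1=λy_n ⇒ h·k1=z·y_n;  k2=λ(1+7/13z)y_n ⇒ h·k2=z(1+7/13z)y_n
  y_{n+1}/y_n = 1 + 16/25z + 9/25z(1+7/13z) = 1 + z + 63/325z²
  R(z) = 1 + z + 63/325z².

Solve |R(x)|<1 on ℝ⁻.
x=-0.46: |R|=0.5810
R=1: x+63/325x²=0 ⇒ x=−325/63=-5.1587; min R=1−1/(4·63/325)=-0.2897>−1
Confirm numerically:
  x=-4.320: |R|=0.29763 <1
  x=-3.473: |R|=0.13488 <1
  x=-3.366: |R|=0.16973 <1
  x=-3.102: |R|=0.23673 <1
  x=-5.643: |R|=1.52973 >1
  x=-5.207: |R|=1.04872 >1
Interval (-5.1587, 0).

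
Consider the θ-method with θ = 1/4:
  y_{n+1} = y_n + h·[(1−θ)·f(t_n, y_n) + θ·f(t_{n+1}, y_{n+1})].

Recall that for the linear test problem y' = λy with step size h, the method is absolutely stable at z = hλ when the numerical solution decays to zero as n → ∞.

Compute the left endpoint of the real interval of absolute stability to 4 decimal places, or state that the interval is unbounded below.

With y'=λy (z=hλ):
  y_{n+1} = y_n + z·[3/4·y_n + 1/4·y_{n+1}] ⇒ (1 − 1/4z)y_{n+1} = (1 + 3/4z)y_n
  ⇒ R(z) = (1 + 3/4z)/(1 − 1/4z).

Solve |R(x)|<1 on ℝ⁻.
x=-1.44: |R|=0.0588
R=−1: 1+3/4x = −1+1/4x ⇒ -1/2x=2 ⇒ x=2/(-1/2)=-4.0000
Confirm numerically:
  x=-3.106: |R|=0.74838 <1
  x=-2.782: |R|=0.64081 <1
  x=-2.064: |R|=0.36148 <1
  x=-4.356: |R|=1.08521 >1
  x=-4.087: |R|=1.02152 >1
Interval (-4.0000, 0).

left endpoint -4.0000.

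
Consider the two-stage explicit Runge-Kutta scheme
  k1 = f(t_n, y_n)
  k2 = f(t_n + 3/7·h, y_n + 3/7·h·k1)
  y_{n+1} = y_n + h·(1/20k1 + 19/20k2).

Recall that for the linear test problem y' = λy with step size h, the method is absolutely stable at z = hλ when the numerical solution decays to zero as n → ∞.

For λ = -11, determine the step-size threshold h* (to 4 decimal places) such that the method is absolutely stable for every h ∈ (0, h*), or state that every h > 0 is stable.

(-2.4561,0); λ=-11 ⇒ h* = (140/57)/11 = 0.2233.

On y'=λy, z=hλ:
  k1=λy_n ⇒ h·k1=z·y_n;  k2=λ(1+3/7z)y_n ⇒ h·k2=z(1+3/7z)y_n
  y_{n+1}/y_n = 1 + 1/20z + 19/20z(1+3/7z) = 1 + z + 57/140z²
  Hence R(z) = 1 + z + 57/140z².

Boundary: |R(x)|=1, x<0.
x=-1.2: |R|=0.3863
R=1: x+57/140x²=0 ⇒ x=−140/57=-2.4561; min R=1−1/(4·57/140)=0.3860>−1
Confirm numerically:
  x=-2.201: |R|=0.77136 <1
  x=-1.960: |R|=0.60408 <1
  x=-1.041: |R|=0.40021 <1
  x=-2.642: |R|=1.19992 >1
  x=-2.592: |R|=1.14337 >1
  x=-2.523: |R|=1.06868 >1
Interval (-2.4561, 0).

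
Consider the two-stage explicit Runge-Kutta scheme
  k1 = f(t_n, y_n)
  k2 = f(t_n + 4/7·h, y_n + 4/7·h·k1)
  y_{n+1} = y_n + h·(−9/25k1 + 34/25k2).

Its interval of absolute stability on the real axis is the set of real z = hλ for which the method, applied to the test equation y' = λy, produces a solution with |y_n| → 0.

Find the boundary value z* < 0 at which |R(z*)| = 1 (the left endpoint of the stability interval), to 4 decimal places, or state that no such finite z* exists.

Set f=λy, z=hλ:
  k1=λy_n ⇒ h·k1=z·y_n;  k2=λ(1+4/7z)y_n ⇒ h·k2=z(1+4/7z)y_n
  y_{n+1}/y_n = 1 − 9/25z + 34/25z(1+4/7z) = 1 + z + 136/175z²
  R(z) = 1 + z + 136/175z².

Find x<0 with |R(x)|<1.
x=-0.41: |R|=0.7206
R=1: x+136/175x²=0 ⇒ x=−175/136=-1.2868; min R=1−1/(4·136/175)=0.6783>−1
Confirm numerically:
  x=-1.214: |R|=0.93135 <1
  x=-0.892: |R|=0.72634 <1
  x=-0.631: |R|=0.67843 <1
  x=-1.867: |R|=1.84188 >1
  x=-1.805: |R|=1.72695 >1
  x=-1.403: |R|=1.12673 >1
So |R|<1 on (-1.2868, 0).

z* = -1.2868.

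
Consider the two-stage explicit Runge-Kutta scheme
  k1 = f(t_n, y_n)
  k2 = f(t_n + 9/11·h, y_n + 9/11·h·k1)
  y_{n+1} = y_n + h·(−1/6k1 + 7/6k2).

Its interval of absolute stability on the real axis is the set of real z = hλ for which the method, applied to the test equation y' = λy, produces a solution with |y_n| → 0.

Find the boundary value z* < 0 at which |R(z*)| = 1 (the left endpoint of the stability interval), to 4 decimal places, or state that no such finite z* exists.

left endpoint -1.0476.

With y'=λy (z=hλ):
  k1=λy_n ⇒ h·k1=z·y_n;  k2=λ(1+9/11z)y_n ⇒ h·k2=z(1+9/11z)y_n
  y_{n+1}/y_n = 1 − 1/6z + 7/6z(1+9/11z) = 1 + z + 21/22z²
  so R(z) = 1 + z + 21/22z².

Solve |R(x)|<1 on ℝ⁻.
x=-1.3: |R|=1.3132
R=1: x+21/22x²=0 ⇒ x=−22/21=-1.0476; min R=1−1/(4·21/22)=0.7381>−1
Confirm numerically:
  x=-0.784: |R|=0.80272 <1
  x=-0.747: |R|=0.78564 <1
  x=-0.528: |R|=0.73811 <1
  x=-1.431: |R|=1.52368 >1
  x=-1.273: |R|=1.27387 >1
Stable set (-1.0476, 0).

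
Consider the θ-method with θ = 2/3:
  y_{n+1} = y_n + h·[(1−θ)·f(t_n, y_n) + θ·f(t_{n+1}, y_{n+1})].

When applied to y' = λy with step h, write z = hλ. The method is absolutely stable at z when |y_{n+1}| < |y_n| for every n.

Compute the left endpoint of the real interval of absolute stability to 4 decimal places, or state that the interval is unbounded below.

With y'=λy (z=hλ):
  y_{n+1} = y_n + z·[1/3·y_n + 2/3·y_{n+1}] ⇒ (1 − 2/3z)y_{n+1} = (1 + 1/3z)y_n
  ⇒ R(z) = (1 + 1/3z)/(1 − 2/3z).

Need |R(x)|<1, x<0.
x=-0.59: |R|=0.5766
x=-2: |R|=0.1429
x=-10: |R|=0.3043
x=-100: |R|=0.4778
θ=2/3≥1/2 ⇒ |1+1/3x|<|1−2/3x| ∀x<0 ⇒ interval (−∞,0).

unbounded; (−∞, 0).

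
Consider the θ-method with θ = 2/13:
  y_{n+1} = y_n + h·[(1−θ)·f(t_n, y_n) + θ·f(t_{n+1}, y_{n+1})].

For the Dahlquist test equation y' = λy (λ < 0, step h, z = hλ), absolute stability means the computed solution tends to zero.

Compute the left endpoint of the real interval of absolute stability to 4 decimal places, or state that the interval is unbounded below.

Test eqn y'=λy, z=hλ:
  y_{n+1} = y_n + z·[11/13·y_n + 2/13·y_{n+1}] ⇒ (1 − 2/13z)y_{n+1} = (1 + 11/13z)y_n
  ⇒ R(z) = (1 + 11/13z)/(1 − 2/13z).

Find x<0 with |R(x)|<1.
x=-0.71: |R|=0.3599
R=−1: 1+11/13x = −1+2/13x ⇒ -9/13x=2 ⇒ x=2/(-9/13)=-2.8889
Confirm numerically:
  x=-2.728: |R|=0.92154 <1
  x=-2.384: |R|=0.74426 <1
  x=-2.134: |R|=0.60656 <1
  x=-1.913: |R|=0.47801 <1
  x=-3.392: |R|=1.22887 >1
  x=-3.165: |R|=1.12856 >1
  x=-3.013: |R|=1.05871 >1
Stable set (-2.8889, 0).

left endpoint -2.8889.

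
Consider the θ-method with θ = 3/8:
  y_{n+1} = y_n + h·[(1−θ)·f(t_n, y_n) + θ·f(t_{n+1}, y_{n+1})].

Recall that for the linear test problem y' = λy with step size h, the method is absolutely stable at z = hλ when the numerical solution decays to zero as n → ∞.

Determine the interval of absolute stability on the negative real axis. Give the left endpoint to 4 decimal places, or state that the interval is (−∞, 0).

(-8.0000, 0).

On y'=λy, z=hλ:
  y_{n+1} = y_n + z·[5/8·y_n + 3/8·y_{n+1}] ⇒ (1 − 3/8z)y_{n+1} = (1 + 5/8z)y_n
  so R(z) = (1 + 5/8z)/(1 − 3/8z).

Find x<0 with |R(x)|<1.
x=-0.84: |R|=0.3612
R=−1: 1+5/8x = −1+3/8x ⇒ -1/4x=2 ⇒ x=2/(-1/4)=-8.0000
Confirm numerically:
  x=-6.765: |R|=0.91271 <1
  x=-4.867: |R|=0.72276 <1
  x=-3.704: |R|=0.55044 <1
  x=-8.418: |R|=1.02514 >1
  x=-8.125: |R|=1.00772 >1
Interval (-8.0000, 0).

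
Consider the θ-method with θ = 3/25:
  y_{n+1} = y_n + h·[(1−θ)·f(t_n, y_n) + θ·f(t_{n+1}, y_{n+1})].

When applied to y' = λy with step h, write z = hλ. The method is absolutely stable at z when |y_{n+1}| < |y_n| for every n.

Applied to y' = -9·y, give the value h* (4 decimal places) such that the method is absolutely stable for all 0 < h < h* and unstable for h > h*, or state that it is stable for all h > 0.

Set f=λy, z=hλ:
  y_{n+1} = y_n + z·[22/25·y_n + 3/25·y_{n+1}] ⇒ (1 − 3/25z)y_{n+1} = (1 + 22/25z)y_n
  so R(z) = (1 + 22/25z)/(1 − 3/25z).

Find x<0 with |R(x)|<1.
x=-0.93: |R|=0.1634
R=−1: 1+22/25x = −1+3/25x ⇒ -19/25x=2 ⇒ x=2/(-19/25)=-2.6316
Confirm numerically:
  x=-1.772: |R|=0.46127 <1
  x=-1.680: |R|=0.39814 <1
  x=-1.402: |R|=0.20010 <1
  x=-1.388: |R|=0.18982 <1
  x=-3.077: |R|=1.24723 >1
  x=-2.838: |R|=1.11703 >1
So |R|<1 on (-2.6316, 0).

(-2.6316,0); λ=-9 ⇒ h* = (50/19)/9 = 0.2924.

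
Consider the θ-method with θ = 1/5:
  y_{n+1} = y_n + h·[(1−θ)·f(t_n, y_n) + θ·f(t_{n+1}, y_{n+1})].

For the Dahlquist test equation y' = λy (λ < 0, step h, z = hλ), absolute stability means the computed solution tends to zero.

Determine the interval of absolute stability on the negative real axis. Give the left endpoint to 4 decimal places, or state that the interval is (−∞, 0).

z∈(-3.3333,0).

On y'=λy, z=hλ:
  y_{n+1} = y_n + z·[4/5·y_n + 1/5·y_{n+1}] ⇒ (1 − 1/5z)y_{n+1} = (1 + 4/5z)y_n
  R(z) = (1 + 4/5z)/(1 − 1/5z).

Find x<0 with |R(x)|<1.
x=-1.45: |R|=0.1240
R=−1: 1+4/5x = −1+1/5x ⇒ -3/5x=2 ⇒ x=2/(-3/5)=-3.3333
Confirm numerically:
  x=-2.450: |R|=0.64430 <1
  x=-2.211: |R|=0.53307 <1
  x=-1.693: |R|=0.26475 <1
  x=-3.554: |R|=1.07739 >1
  x=-3.421: |R|=1.03123 >1
So |R|<1 on (-3.3333, 0).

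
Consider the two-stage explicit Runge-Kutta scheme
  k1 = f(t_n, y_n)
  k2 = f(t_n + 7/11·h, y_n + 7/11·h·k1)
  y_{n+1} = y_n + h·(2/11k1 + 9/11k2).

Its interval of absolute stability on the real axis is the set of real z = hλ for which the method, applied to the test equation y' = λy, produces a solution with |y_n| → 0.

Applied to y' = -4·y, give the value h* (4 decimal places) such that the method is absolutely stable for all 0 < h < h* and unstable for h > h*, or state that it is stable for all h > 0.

(-1.9206,0); λ=-4 ⇒ h* = (121/63)/4 = 0.4802.

Set f=λy, z=hλ:
  k1=λy_n ⇒ h·k1=z·y_n;  k2=λ(1+7/11z)y_n ⇒ h·k2=z(1+7/11z)y_n
  y_{n+1}/y_n = 1 + 2/11z + 9/11z(1+7/11z) = 1 + z + 63/121z²
  Hence R(z) = 1 + z + 63/121z².

Need |R(x)|<1, x<0.
x=-0.68: |R|=0.5608
R=1: x+63/121x²=0 ⇒ x=−121/63=-1.9206; min R=1−1/(4·63/121)=0.5198>−1
Confirm numerically:
  x=-1.591: |R|=0.72694 <1
  x=-1.587: |R|=0.72432 <1
  x=-1.050: |R|=0.52403 <1
  x=-0.854: |R|=0.52573 <1
  x=-2.419: |R|=1.62768 >1
  x=-2.323: |R|=1.48666 >1
  x=-1.949: |R|=1.02878 >1
Interval (-1.9206, 0).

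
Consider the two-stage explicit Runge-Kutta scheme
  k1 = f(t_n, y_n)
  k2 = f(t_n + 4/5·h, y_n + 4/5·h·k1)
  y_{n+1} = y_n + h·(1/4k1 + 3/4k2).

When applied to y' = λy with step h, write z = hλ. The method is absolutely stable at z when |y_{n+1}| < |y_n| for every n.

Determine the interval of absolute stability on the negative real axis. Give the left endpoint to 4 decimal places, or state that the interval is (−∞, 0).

z∈(-1.6667,0).

With y'=λy (z=hλ):
  k1=λy_n ⇒ h·k1=z·y_n;  k2=λ(1+4/5z)y_n ⇒ h·k2=z(1+4/5z)y_n
  y_{n+1}/y_n = 1 + 1/4z + 3/4z(1+4/5z) = 1 + z + 3/5z²
  so R(z) = 1 + z + 3/5z².

Need |R(x)|<1, x<0.
x=-1.24: |R|=0.6826
R=1: x+3/5x²=0 ⇒ x=−5/3=-1.6667; min R=1−1/(4·3/5)=0.5833>−1
Confirm numerically:
  x=-1.281: |R|=0.70358 <1
  x=-0.862: |R|=0.58383 <1
  x=-0.739: |R|=0.58867 <1
  x=-2.217: |R|=1.73205 >1
  x=-1.902: |R|=1.26856 >1
  x=-1.830: |R|=1.17934 >1
Stable set (-1.6667, 0).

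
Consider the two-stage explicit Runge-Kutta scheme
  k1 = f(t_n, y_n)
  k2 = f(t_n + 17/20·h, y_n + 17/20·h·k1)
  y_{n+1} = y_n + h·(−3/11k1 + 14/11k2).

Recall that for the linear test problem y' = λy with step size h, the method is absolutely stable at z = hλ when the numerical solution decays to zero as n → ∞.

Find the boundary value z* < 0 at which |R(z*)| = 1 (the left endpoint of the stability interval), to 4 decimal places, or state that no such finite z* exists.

left endpoint -0.9244.

On y'=λy, z=hλ:
  k1=λy_n ⇒ h·k1=z·y_n;  k2=λ(1+17/20z)y_n ⇒ h·k2=z(1+17/20z)y_n
  y_{n+1}/y_n = 1 − 3/11z + 14/11z(1+17/20z) = 1 + z + 119/110z²
  R(z) = 1 + z + 119/110z².

Find x<0 with |R(x)|<1.
x=-0.52: |R|=0.7725
R=1: x+119/110x²=0 ⇒ x=−110/119=-0.9244; min R=1−1/(4·119/110)=0.7689>−1
Confirm numerically:
  x=-0.837: |R|=0.92089 <1
  x=-0.750: |R|=0.85852 <1
  x=-0.642: |R|=0.80389 <1
  x=-0.540: |R|=0.77546 <1
  x=-1.487: |R|=1.90508 >1
  x=-1.067: |R|=1.16464 >1
Stable set (-0.9244, 0).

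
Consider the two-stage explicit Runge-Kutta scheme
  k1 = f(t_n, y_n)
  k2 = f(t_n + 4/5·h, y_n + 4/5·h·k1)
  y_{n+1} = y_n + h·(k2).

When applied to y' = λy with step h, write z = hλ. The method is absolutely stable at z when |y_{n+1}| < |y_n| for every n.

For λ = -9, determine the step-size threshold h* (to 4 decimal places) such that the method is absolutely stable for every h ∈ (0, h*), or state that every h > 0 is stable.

(-1.2500,0); λ=-9 ⇒ h* = (5/4)/9 = 0.1389.

Set f=λy, z=hλ:
  k1=λy_n ⇒ h·k1=z·y_n;  k2=λ(1+4/5z)y_n ⇒ h·k2=z(1+4/5z)y_n
  y_{n+1}/y_n = 1 + z(1+4/5z) = 1 + z + 4/5z²
  Hence R(z) = 1 + z + 4/5z².

Find x<0 with |R(x)|<1.
x=-1: |R|=0.8000
R=1: x+4/5x²=0 ⇒ x=−5/4=-1.2500; min R=1−1/(4·4/5)=0.6875>−1
Confirm numerically:
  x=-1.169: |R|=0.92425 <1
  x=-1.000: |R|=0.80000 <1
  x=-0.854: |R|=0.72945 <1
  x=-1.730: |R|=1.66432 >1
  x=-1.611: |R|=1.46526 >1
  x=-1.405: |R|=1.17422 >1
Interval (-1.2500, 0).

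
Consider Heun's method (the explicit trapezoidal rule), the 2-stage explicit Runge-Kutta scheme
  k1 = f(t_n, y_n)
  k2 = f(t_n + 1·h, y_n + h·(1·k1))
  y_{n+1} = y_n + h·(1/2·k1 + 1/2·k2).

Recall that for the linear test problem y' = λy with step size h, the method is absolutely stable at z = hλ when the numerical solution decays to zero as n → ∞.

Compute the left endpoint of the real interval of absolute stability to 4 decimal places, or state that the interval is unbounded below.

left endpoint -2.0000.

Test eqn y'=λy, z=hλ:
  order 2, 2-stage ⇒ R(z)=1+z+z^2/2
  (e.g. R(-1.26)=0.53380, |R|=0.53380)

Solve |R(x)|<1 on ℝ⁻.
x=-1.26: |R|=0.5338
|R(-1.73)|=0.7664 |R(-1.46)|=0.6058 |R(-1.15)|=0.5112
Bisect:
  x_lo=-2.4101 |R|=1.4942  x_hi=-0.1592 |R|=0.8535
  mid=-1.28465 |R|=0.54051 →hi
  mid=-1.84739 |R|=0.85903 →hi
  mid=-2.12876 |R|=1.13705 →lo
  mid=-1.98808 |R|=0.98815 →hi
  mid=-2.05842 |R|=1.06012 →lo
  mid=-2.02325 |R|=1.02352 →lo
  mid=-2.00566 |R|=1.00568 →lo
  mid=-1.99687 |R|=0.99687 →hi
  mid=-2.00126 |R|=1.00127 →lo
  mid=-1.99907 |R|=0.99907 →hi
  ...
  [-2.00003,-1.99989] ⇒ x*=-2.0000
So |R|<1 on (-2.0000, 0).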